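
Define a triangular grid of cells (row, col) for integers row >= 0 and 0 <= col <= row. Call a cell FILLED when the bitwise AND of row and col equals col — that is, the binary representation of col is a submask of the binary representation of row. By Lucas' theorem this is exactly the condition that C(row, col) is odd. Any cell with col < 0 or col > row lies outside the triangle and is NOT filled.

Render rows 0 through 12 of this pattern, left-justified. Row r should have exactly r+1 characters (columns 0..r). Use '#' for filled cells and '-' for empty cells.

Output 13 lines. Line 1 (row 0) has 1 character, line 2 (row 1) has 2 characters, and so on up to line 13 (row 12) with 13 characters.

r0=0: #
r1=1: ##
r2=10: #-#
r3=11: ####
r4=100: #---#
r5=101: ##--##
r6=110: #-#-#-#
r7=111: ########
r8=1000: #-------#
r9=1001: ##------##
r10=1010: #-#-----#-#
r11=1011: ####----####
r12=1100: #---#---#---#

Answer: #
##
#-#
####
#---#
##--##
#-#-#-#
########
#-------#
##------##
#-#-----#-#
####----####
#---#---#---#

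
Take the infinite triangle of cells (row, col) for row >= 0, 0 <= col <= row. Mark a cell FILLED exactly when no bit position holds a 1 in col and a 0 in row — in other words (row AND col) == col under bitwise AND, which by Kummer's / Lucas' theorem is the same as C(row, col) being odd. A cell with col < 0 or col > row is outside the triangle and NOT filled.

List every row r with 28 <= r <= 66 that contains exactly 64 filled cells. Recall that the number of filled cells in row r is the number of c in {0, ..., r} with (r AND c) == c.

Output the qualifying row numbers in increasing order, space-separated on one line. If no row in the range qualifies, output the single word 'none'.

Row r has 2^popcount(r) filled cells, so we need popcount(r) = log2(64) = 6.
Scan r = 28..66 and keep those with exactly 6 one-bits:
r=28=11100 popcount=3 -> skip
r=29=11101 popcount=4 -> skip
r=30=11110 popcount=4 -> skip
r=31=11111 popcount=5 -> skip
r=32=100000 popcount=1 -> skip
r=33=100001 popcount=2 -> skip
r=34=100010 popcount=2 -> skip
r=35=100011 popcount=3 -> skip
r=36=100100 popcount=2 -> skip
r=37=100101 popcount=3 -> skip
r=38=100110 popcount=3 -> skip
r=39=100111 popcount=4 -> skip
r=40=101000 popcount=2 -> skip
r=41=101001 popcount=3 -> skip
r=42=101010 popcount=3 -> skip
r=43=101011 popcount=4 -> skip
r=44=101100 popcount=3 -> skip
r=45=101101 popcount=4 -> skip
r=46=101110 popcount=4 -> skip
r=47=101111 popcount=5 -> skip
r=48=110000 popcount=2 -> skip
r=49=110001 popcount=3 -> skip
r=50=110010 popcount=3 -> skip
r=51=110011 popcount=4 -> skip
r=52=110100 popcount=3 -> skip
r=53=110101 popcount=4 -> skip
r=54=110110 popcount=4 -> skip
r=55=110111 popcount=5 -> skip
r=56=111000 popcount=3 -> skip
r=57=111001 popcount=4 -> skip
r=58=111010 popcount=4 -> skip
r=59=111011 popcount=5 -> skip
r=60=111100 popcount=4 -> skip
r=61=111101 popcount=5 -> skip
r=62=111110 popcount=5 -> skip
r=63=111111 popcount=6 -> KEEP
r=64=1000000 popcount=1 -> skip
r=65=1000001 popcount=2 -> skip
r=66=1000010 popcount=2 -> skip
Kept rows: 63

Answer: 63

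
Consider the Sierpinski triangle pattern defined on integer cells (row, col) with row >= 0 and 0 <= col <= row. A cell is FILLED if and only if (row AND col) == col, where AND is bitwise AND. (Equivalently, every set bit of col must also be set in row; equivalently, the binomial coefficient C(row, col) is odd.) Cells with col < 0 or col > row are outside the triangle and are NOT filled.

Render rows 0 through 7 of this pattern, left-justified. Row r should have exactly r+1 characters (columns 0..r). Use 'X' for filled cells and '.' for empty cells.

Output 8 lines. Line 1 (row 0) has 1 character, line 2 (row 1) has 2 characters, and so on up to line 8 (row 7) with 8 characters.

Answer: X
XX
X.X
XXXX
X...X
XX..XX
X.X.X.X
XXXXXXXX

Derivation:
r0=0: X
r1=1: XX
r2=10: X.X
r3=11: XXXX
r4=100: X...X
r5=101: XX..XX
r6=110: X.X.X.X
r7=111: XXXXXXXX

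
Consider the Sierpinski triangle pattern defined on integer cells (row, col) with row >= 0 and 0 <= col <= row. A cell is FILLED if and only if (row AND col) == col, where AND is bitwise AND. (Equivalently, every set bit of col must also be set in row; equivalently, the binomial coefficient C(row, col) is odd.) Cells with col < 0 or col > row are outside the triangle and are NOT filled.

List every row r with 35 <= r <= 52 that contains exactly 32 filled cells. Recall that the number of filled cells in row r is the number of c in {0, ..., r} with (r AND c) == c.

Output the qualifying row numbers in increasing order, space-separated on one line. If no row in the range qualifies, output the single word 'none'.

Answer: 47

Derivation:
Row r has 2^popcount(r) filled cells, so we need popcount(r) = log2(32) = 5.
Scan r = 35..52 and keep those with exactly 5 one-bits:
r=35=100011 popcount=3 -> skip
r=36=100100 popcount=2 -> skip
r=37=100101 popcount=3 -> skip
r=38=100110 popcount=3 -> skip
r=39=100111 popcount=4 -> skip
r=40=101000 popcount=2 -> skip
r=41=101001 popcount=3 -> skip
r=42=101010 popcount=3 -> skip
r=43=101011 popcount=4 -> skip
r=44=101100 popcount=3 -> skip
r=45=101101 popcount=4 -> skip
r=46=101110 popcount=4 -> skip
r=47=101111 popcount=5 -> KEEP
r=48=110000 popcount=2 -> skip
r=49=110001 popcount=3 -> skip
r=50=110010 popcount=3 -> skip
r=51=110011 popcount=4 -> skip
r=52=110100 popcount=3 -> skip
Kept rows: 47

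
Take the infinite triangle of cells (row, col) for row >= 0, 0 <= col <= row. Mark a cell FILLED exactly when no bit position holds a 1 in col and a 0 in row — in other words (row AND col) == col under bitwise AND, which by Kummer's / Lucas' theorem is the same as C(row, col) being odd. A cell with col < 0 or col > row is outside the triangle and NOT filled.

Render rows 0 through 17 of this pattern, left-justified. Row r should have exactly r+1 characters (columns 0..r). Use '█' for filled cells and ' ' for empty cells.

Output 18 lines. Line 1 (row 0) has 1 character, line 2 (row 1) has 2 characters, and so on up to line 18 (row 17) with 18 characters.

Answer: █
██
█ █
████
█   █
██  ██
█ █ █ █
████████
█       █
██      ██
█ █     █ █
████    ████
█   █   █   █
██  ██  ██  ██
█ █ █ █ █ █ █ █
████████████████
█               █
██              ██

Derivation:
r0=0: █
r1=1: ██
r2=10: █ █
r3=11: ████
r4=100: █   █
r5=101: ██  ██
r6=110: █ █ █ █
r7=111: ████████
r8=1000: █       █
r9=1001: ██      ██
r10=1010: █ █     █ █
r11=1011: ████    ████
r12=1100: █   █   █   █
r13=1101: ██  ██  ██  ██
r14=1110: █ █ █ █ █ █ █ █
r15=1111: ████████████████
r16=10000: █               █
r17=10001: ██              ██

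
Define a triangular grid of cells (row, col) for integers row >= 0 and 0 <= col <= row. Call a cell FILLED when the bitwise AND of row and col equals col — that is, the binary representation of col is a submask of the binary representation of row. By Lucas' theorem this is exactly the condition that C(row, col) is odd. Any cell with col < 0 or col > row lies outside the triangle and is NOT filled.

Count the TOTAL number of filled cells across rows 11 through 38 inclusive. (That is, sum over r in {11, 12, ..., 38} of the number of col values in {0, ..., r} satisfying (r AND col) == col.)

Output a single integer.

Answer: 244

Derivation:
r11=1011 pc3: +8 =8
r12=1100 pc2: +4 =12
r13=1101 pc3: +8 =20
r14=1110 pc3: +8 =28
r15=1111 pc4: +16 =44
r16=10000 pc1: +2 =46
r17=10001 pc2: +4 =50
r18=10010 pc2: +4 =54
r19=10011 pc3: +8 =62
r20=10100 pc2: +4 =66
r21=10101 pc3: +8 =74
r22=10110 pc3: +8 =82
r23=10111 pc4: +16 =98
r24=11000 pc2: +4 =102
r25=11001 pc3: +8 =110
r26=11010 pc3: +8 =118
r27=11011 pc4: +16 =134
r28=11100 pc3: +8 =142
r29=11101 pc4: +16 =158
r30=11110 pc4: +16 =174
r31=11111 pc5: +32 =206
r32=100000 pc1: +2 =208
r33=100001 pc2: +4 =212
r34=100010 pc2: +4 =216
r35=100011 pc3: +8 =224
r36=100100 pc2: +4 =228
r37=100101 pc3: +8 =236
r38=100110 pc3: +8 =244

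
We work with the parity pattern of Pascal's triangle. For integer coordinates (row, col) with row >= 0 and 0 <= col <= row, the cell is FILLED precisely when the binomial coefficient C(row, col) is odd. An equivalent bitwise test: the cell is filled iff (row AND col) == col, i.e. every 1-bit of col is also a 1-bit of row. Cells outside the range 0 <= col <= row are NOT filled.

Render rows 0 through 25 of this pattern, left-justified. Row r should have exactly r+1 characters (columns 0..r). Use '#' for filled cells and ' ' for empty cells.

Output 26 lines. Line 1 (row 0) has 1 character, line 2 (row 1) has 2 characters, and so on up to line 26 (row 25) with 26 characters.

r0=0: #
r1=1: ##
r2=10: # #
r3=11: ####
r4=100: #   #
r5=101: ##  ##
r6=110: # # # #
r7=111: ########
r8=1000: #       #
r9=1001: ##      ##
r10=1010: # #     # #
r11=1011: ####    ####
r12=1100: #   #   #   #
r13=1101: ##  ##  ##  ##
r14=1110: # # # # # # # #
r15=1111: ################
r16=10000: #               #
r17=10001: ##              ##
r18=10010: # #             # #
r19=10011: ####            ####
r20=10100: #   #           #   #
r21=10101: ##  ##          ##  ##
r22=10110: # # # #         # # # #
r23=10111: ########        ########
r24=11000: #       #       #       #
r25=11001: ##      ##      ##      ##

Answer: #
##
# #
####
#   #
##  ##
# # # #
########
#       #
##      ##
# #     # #
####    ####
#   #   #   #
##  ##  ##  ##
# # # # # # # #
################
#               #
##              ##
# #             # #
####            ####
#   #           #   #
##  ##          ##  ##
# # # #         # # # #
########        ########
#       #       #       #
##      ##      ##      ##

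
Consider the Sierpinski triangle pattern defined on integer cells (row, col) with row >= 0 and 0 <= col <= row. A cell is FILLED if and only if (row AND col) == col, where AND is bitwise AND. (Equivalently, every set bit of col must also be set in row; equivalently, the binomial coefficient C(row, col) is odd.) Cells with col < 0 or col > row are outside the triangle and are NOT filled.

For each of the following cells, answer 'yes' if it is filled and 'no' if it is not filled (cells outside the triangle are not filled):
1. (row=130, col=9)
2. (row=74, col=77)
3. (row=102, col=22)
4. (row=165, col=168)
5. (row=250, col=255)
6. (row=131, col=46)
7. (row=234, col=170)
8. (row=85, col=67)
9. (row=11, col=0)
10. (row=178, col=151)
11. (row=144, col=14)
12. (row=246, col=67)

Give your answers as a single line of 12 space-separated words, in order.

Answer: no no no no no no yes no yes no no no

Derivation:
(130,9): row=0b10000010, col=0b1001, row AND col = 0b0 = 0; 0 != 9 -> empty
(74,77): col outside [0, 74] -> not filled
(102,22): row=0b1100110, col=0b10110, row AND col = 0b110 = 6; 6 != 22 -> empty
(165,168): col outside [0, 165] -> not filled
(250,255): col outside [0, 250] -> not filled
(131,46): row=0b10000011, col=0b101110, row AND col = 0b10 = 2; 2 != 46 -> empty
(234,170): row=0b11101010, col=0b10101010, row AND col = 0b10101010 = 170; 170 == 170 -> filled
(85,67): row=0b1010101, col=0b1000011, row AND col = 0b1000001 = 65; 65 != 67 -> empty
(11,0): row=0b1011, col=0b0, row AND col = 0b0 = 0; 0 == 0 -> filled
(178,151): row=0b10110010, col=0b10010111, row AND col = 0b10010010 = 146; 146 != 151 -> empty
(144,14): row=0b10010000, col=0b1110, row AND col = 0b0 = 0; 0 != 14 -> empty
(246,67): row=0b11110110, col=0b1000011, row AND col = 0b1000010 = 66; 66 != 67 -> empty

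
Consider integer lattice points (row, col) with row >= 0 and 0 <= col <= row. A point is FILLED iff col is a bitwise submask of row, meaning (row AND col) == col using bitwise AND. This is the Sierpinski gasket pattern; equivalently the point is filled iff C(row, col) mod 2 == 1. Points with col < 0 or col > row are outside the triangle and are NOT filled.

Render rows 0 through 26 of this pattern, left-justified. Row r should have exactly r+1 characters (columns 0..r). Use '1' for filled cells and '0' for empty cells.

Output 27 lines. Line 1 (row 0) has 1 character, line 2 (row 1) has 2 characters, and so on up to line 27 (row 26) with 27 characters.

Answer: 1
11
101
1111
10001
110011
1010101
11111111
100000001
1100000011
10100000101
111100001111
1000100010001
11001100110011
101010101010101
1111111111111111
10000000000000001
110000000000000011
1010000000000000101
11110000000000001111
100010000000000010001
1100110000000000110011
10101010000000001010101
111111110000000011111111
1000000010000000100000001
11000000110000001100000011
101000001010000010100000101

Derivation:
r0=0: 1
r1=1: 11
r2=10: 101
r3=11: 1111
r4=100: 10001
r5=101: 110011
r6=110: 1010101
r7=111: 11111111
r8=1000: 100000001
r9=1001: 1100000011
r10=1010: 10100000101
r11=1011: 111100001111
r12=1100: 1000100010001
r13=1101: 11001100110011
r14=1110: 101010101010101
r15=1111: 1111111111111111
r16=10000: 10000000000000001
r17=10001: 110000000000000011
r18=10010: 1010000000000000101
r19=10011: 11110000000000001111
r20=10100: 100010000000000010001
r21=10101: 1100110000000000110011
r22=10110: 10101010000000001010101
r23=10111: 111111110000000011111111
r24=11000: 1000000010000000100000001
r25=11001: 11000000110000001100000011
r26=11010: 101000001010000010100000101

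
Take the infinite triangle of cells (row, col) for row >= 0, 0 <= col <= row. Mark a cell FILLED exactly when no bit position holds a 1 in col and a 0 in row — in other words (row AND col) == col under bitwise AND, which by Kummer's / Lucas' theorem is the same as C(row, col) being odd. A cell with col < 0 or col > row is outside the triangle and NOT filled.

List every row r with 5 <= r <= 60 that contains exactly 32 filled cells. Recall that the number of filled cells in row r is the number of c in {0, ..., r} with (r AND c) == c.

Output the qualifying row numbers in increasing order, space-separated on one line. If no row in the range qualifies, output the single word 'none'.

Answer: 31 47 55 59

Derivation:
Row r has 2^popcount(r) filled cells, so we need popcount(r) = log2(32) = 5.
Scan r = 5..60 and keep those with exactly 5 one-bits:
r=5=101 popcount=2 -> skip
r=6=110 popcount=2 -> skip
r=7=111 popcount=3 -> skip
r=8=1000 popcount=1 -> skip
r=9=1001 popcount=2 -> skip
r=10=1010 popcount=2 -> skip
r=11=1011 popcount=3 -> skip
r=12=1100 popcount=2 -> skip
r=13=1101 popcount=3 -> skip
r=14=1110 popcount=3 -> skip
r=15=1111 popcount=4 -> skip
r=16=10000 popcount=1 -> skip
r=17=10001 popcount=2 -> skip
r=18=10010 popcount=2 -> skip
r=19=10011 popcount=3 -> skip
r=20=10100 popcount=2 -> skip
r=21=10101 popcount=3 -> skip
r=22=10110 popcount=3 -> skip
r=23=10111 popcount=4 -> skip
r=24=11000 popcount=2 -> skip
r=25=11001 popcount=3 -> skip
r=26=11010 popcount=3 -> skip
r=27=11011 popcount=4 -> skip
r=28=11100 popcount=3 -> skip
r=29=11101 popcount=4 -> skip
r=30=11110 popcount=4 -> skip
r=31=11111 popcount=5 -> KEEP
r=32=100000 popcount=1 -> skip
r=33=100001 popcount=2 -> skip
r=34=100010 popcount=2 -> skip
r=35=100011 popcount=3 -> skip
r=36=100100 popcount=2 -> skip
r=37=100101 popcount=3 -> skip
r=38=100110 popcount=3 -> skip
r=39=100111 popcount=4 -> skip
r=40=101000 popcount=2 -> skip
r=41=101001 popcount=3 -> skip
r=42=101010 popcount=3 -> skip
r=43=101011 popcount=4 -> skip
r=44=101100 popcount=3 -> skip
r=45=101101 popcount=4 -> skip
r=46=101110 popcount=4 -> skip
r=47=101111 popcount=5 -> KEEP
r=48=110000 popcount=2 -> skip
r=49=110001 popcount=3 -> skip
r=50=110010 popcount=3 -> skip
r=51=110011 popcount=4 -> skip
r=52=110100 popcount=3 -> skip
r=53=110101 popcount=4 -> skip
r=54=110110 popcount=4 -> skip
r=55=110111 popcount=5 -> KEEP
r=56=111000 popcount=3 -> skip
r=57=111001 popcount=4 -> skip
r=58=111010 popcount=4 -> skip
r=59=111011 popcount=5 -> KEEP
r=60=111100 popcount=4 -> skip
Kept rows: 31 47 55 59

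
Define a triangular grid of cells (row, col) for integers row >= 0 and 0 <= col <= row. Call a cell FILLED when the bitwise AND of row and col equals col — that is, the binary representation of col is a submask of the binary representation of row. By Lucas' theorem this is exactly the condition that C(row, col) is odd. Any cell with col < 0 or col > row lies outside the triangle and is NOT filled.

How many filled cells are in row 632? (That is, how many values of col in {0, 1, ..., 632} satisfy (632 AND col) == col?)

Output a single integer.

632 in binary = 1001111000
popcount(632) = number of 1-bits in 1001111000 = 5
A col c satisfies (632 AND c) == c iff every set bit of c is also set in 632; each of the 5 set bits of 632 can independently be on or off in c.
count = 2^5 = 32

Answer: 32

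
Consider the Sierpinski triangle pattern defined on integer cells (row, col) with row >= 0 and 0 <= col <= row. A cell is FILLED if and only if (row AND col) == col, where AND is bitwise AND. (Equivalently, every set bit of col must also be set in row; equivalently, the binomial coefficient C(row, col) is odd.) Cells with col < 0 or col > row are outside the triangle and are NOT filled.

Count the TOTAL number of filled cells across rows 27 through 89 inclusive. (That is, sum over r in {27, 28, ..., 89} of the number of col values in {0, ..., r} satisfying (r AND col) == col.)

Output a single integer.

Answer: 868

Derivation:
r27=11011 pc4: +16 =16
r28=11100 pc3: +8 =24
r29=11101 pc4: +16 =40
r30=11110 pc4: +16 =56
r31=11111 pc5: +32 =88
r32=100000 pc1: +2 =90
r33=100001 pc2: +4 =94
r34=100010 pc2: +4 =98
r35=100011 pc3: +8 =106
r36=100100 pc2: +4 =110
r37=100101 pc3: +8 =118
r38=100110 pc3: +8 =126
r39=100111 pc4: +16 =142
r40=101000 pc2: +4 =146
r41=101001 pc3: +8 =154
r42=101010 pc3: +8 =162
r43=101011 pc4: +16 =178
r44=101100 pc3: +8 =186
r45=101101 pc4: +16 =202
r46=101110 pc4: +16 =218
r47=101111 pc5: +32 =250
r48=110000 pc2: +4 =254
r49=110001 pc3: +8 =262
r50=110010 pc3: +8 =270
r51=110011 pc4: +16 =286
r52=110100 pc3: +8 =294
r53=110101 pc4: +16 =310
r54=110110 pc4: +16 =326
r55=110111 pc5: +32 =358
r56=111000 pc3: +8 =366
r57=111001 pc4: +16 =382
r58=111010 pc4: +16 =398
r59=111011 pc5: +32 =430
r60=111100 pc4: +16 =446
r61=111101 pc5: +32 =478
r62=111110 pc5: +32 =510
r63=111111 pc6: +64 =574
r64=1000000 pc1: +2 =576
r65=1000001 pc2: +4 =580
r66=1000010 pc2: +4 =584
r67=1000011 pc3: +8 =592
r68=1000100 pc2: +4 =596
r69=1000101 pc3: +8 =604
r70=1000110 pc3: +8 =612
r71=1000111 pc4: +16 =628
r72=1001000 pc2: +4 =632
r73=1001001 pc3: +8 =640
r74=1001010 pc3: +8 =648
r75=1001011 pc4: +16 =664
r76=1001100 pc3: +8 =672
r77=1001101 pc4: +16 =688
r78=1001110 pc4: +16 =704
r79=1001111 pc5: +32 =736
r80=1010000 pc2: +4 =740
r81=1010001 pc3: +8 =748
r82=1010010 pc3: +8 =756
r83=1010011 pc4: +16 =772
r84=1010100 pc3: +8 =780
r85=1010101 pc4: +16 =796
r86=1010110 pc4: +16 =812
r87=1010111 pc5: +32 =844
r88=1011000 pc3: +8 =852
r89=1011001 pc4: +16 =868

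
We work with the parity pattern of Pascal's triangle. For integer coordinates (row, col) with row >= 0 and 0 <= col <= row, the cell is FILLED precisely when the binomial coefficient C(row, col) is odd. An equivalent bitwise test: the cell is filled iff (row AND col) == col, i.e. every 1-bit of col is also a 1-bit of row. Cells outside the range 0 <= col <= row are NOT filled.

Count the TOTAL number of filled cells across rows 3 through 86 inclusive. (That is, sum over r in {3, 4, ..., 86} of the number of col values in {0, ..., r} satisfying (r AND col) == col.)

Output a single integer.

r3=11 pc2: +4 =4
r4=100 pc1: +2 =6
r5=101 pc2: +4 =10
r6=110 pc2: +4 =14
r7=111 pc3: +8 =22
r8=1000 pc1: +2 =24
r9=1001 pc2: +4 =28
r10=1010 pc2: +4 =32
r11=1011 pc3: +8 =40
r12=1100 pc2: +4 =44
r13=1101 pc3: +8 =52
r14=1110 pc3: +8 =60
r15=1111 pc4: +16 =76
r16=10000 pc1: +2 =78
r17=10001 pc2: +4 =82
r18=10010 pc2: +4 =86
r19=10011 pc3: +8 =94
r20=10100 pc2: +4 =98
r21=10101 pc3: +8 =106
r22=10110 pc3: +8 =114
r23=10111 pc4: +16 =130
r24=11000 pc2: +4 =134
r25=11001 pc3: +8 =142
r26=11010 pc3: +8 =150
r27=11011 pc4: +16 =166
r28=11100 pc3: +8 =174
r29=11101 pc4: +16 =190
r30=11110 pc4: +16 =206
r31=11111 pc5: +32 =238
r32=100000 pc1: +2 =240
r33=100001 pc2: +4 =244
r34=100010 pc2: +4 =248
r35=100011 pc3: +8 =256
r36=100100 pc2: +4 =260
r37=100101 pc3: +8 =268
r38=100110 pc3: +8 =276
r39=100111 pc4: +16 =292
r40=101000 pc2: +4 =296
r41=101001 pc3: +8 =304
r42=101010 pc3: +8 =312
r43=101011 pc4: +16 =328
r44=101100 pc3: +8 =336
r45=101101 pc4: +16 =352
r46=101110 pc4: +16 =368
r47=101111 pc5: +32 =400
r48=110000 pc2: +4 =404
r49=110001 pc3: +8 =412
r50=110010 pc3: +8 =420
r51=110011 pc4: +16 =436
r52=110100 pc3: +8 =444
r53=110101 pc4: +16 =460
r54=110110 pc4: +16 =476
r55=110111 pc5: +32 =508
r56=111000 pc3: +8 =516
r57=111001 pc4: +16 =532
r58=111010 pc4: +16 =548
r59=111011 pc5: +32 =580
r60=111100 pc4: +16 =596
r61=111101 pc5: +32 =628
r62=111110 pc5: +32 =660
r63=111111 pc6: +64 =724
r64=1000000 pc1: +2 =726
r65=1000001 pc2: +4 =730
r66=1000010 pc2: +4 =734
r67=1000011 pc3: +8 =742
r68=1000100 pc2: +4 =746
r69=1000101 pc3: +8 =754
r70=1000110 pc3: +8 =762
r71=1000111 pc4: +16 =778
r72=1001000 pc2: +4 =782
r73=1001001 pc3: +8 =790
r74=1001010 pc3: +8 =798
r75=1001011 pc4: +16 =814
r76=1001100 pc3: +8 =822
r77=1001101 pc4: +16 =838
r78=1001110 pc4: +16 =854
r79=1001111 pc5: +32 =886
r80=1010000 pc2: +4 =890
r81=1010001 pc3: +8 =898
r82=1010010 pc3: +8 =906
r83=1010011 pc4: +16 =922
r84=1010100 pc3: +8 =930
r85=1010101 pc4: +16 =946
r86=1010110 pc4: +16 =962

Answer: 962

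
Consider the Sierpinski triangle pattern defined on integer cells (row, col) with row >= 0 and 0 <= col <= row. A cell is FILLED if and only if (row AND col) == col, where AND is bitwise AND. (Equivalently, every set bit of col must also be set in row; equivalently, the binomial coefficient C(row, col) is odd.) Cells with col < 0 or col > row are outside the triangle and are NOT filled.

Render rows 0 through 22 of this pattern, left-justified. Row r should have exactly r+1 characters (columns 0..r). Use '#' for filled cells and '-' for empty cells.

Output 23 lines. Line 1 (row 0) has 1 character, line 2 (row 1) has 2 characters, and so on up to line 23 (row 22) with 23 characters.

Answer: #
##
#-#
####
#---#
##--##
#-#-#-#
########
#-------#
##------##
#-#-----#-#
####----####
#---#---#---#
##--##--##--##
#-#-#-#-#-#-#-#
################
#---------------#
##--------------##
#-#-------------#-#
####------------####
#---#-----------#---#
##--##----------##--##
#-#-#-#---------#-#-#-#

Derivation:
r0=0: #
r1=1: ##
r2=10: #-#
r3=11: ####
r4=100: #---#
r5=101: ##--##
r6=110: #-#-#-#
r7=111: ########
r8=1000: #-------#
r9=1001: ##------##
r10=1010: #-#-----#-#
r11=1011: ####----####
r12=1100: #---#---#---#
r13=1101: ##--##--##--##
r14=1110: #-#-#-#-#-#-#-#
r15=1111: ################
r16=10000: #---------------#
r17=10001: ##--------------##
r18=10010: #-#-------------#-#
r19=10011: ####------------####
r20=10100: #---#-----------#---#
r21=10101: ##--##----------##--##
r22=10110: #-#-#-#---------#-#-#-#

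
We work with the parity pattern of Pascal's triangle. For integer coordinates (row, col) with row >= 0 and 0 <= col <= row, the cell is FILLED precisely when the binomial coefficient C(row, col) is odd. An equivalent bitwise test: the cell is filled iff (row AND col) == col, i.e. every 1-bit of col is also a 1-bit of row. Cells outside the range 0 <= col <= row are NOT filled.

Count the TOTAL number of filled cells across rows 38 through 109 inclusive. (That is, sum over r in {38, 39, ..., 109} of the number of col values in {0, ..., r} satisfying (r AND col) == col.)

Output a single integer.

Answer: 1170

Derivation:
r38=100110 pc3: +8 =8
r39=100111 pc4: +16 =24
r40=101000 pc2: +4 =28
r41=101001 pc3: +8 =36
r42=101010 pc3: +8 =44
r43=101011 pc4: +16 =60
r44=101100 pc3: +8 =68
r45=101101 pc4: +16 =84
r46=101110 pc4: +16 =100
r47=101111 pc5: +32 =132
r48=110000 pc2: +4 =136
r49=110001 pc3: +8 =144
r50=110010 pc3: +8 =152
r51=110011 pc4: +16 =168
r52=110100 pc3: +8 =176
r53=110101 pc4: +16 =192
r54=110110 pc4: +16 =208
r55=110111 pc5: +32 =240
r56=111000 pc3: +8 =248
r57=111001 pc4: +16 =264
r58=111010 pc4: +16 =280
r59=111011 pc5: +32 =312
r60=111100 pc4: +16 =328
r61=111101 pc5: +32 =360
r62=111110 pc5: +32 =392
r63=111111 pc6: +64 =456
r64=1000000 pc1: +2 =458
r65=1000001 pc2: +4 =462
r66=1000010 pc2: +4 =466
r67=1000011 pc3: +8 =474
r68=1000100 pc2: +4 =478
r69=1000101 pc3: +8 =486
r70=1000110 pc3: +8 =494
r71=1000111 pc4: +16 =510
r72=1001000 pc2: +4 =514
r73=1001001 pc3: +8 =522
r74=1001010 pc3: +8 =530
r75=1001011 pc4: +16 =546
r76=1001100 pc3: +8 =554
r77=1001101 pc4: +16 =570
r78=1001110 pc4: +16 =586
r79=1001111 pc5: +32 =618
r80=1010000 pc2: +4 =622
r81=1010001 pc3: +8 =630
r82=1010010 pc3: +8 =638
r83=1010011 pc4: +16 =654
r84=1010100 pc3: +8 =662
r85=1010101 pc4: +16 =678
r86=1010110 pc4: +16 =694
r87=1010111 pc5: +32 =726
r88=1011000 pc3: +8 =734
r89=1011001 pc4: +16 =750
r90=1011010 pc4: +16 =766
r91=1011011 pc5: +32 =798
r92=1011100 pc4: +16 =814
r93=1011101 pc5: +32 =846
r94=1011110 pc5: +32 =878
r95=1011111 pc6: +64 =942
r96=1100000 pc2: +4 =946
r97=1100001 pc3: +8 =954
r98=1100010 pc3: +8 =962
r99=1100011 pc4: +16 =978
r100=1100100 pc3: +8 =986
r101=1100101 pc4: +16 =1002
r102=1100110 pc4: +16 =1018
r103=1100111 pc5: +32 =1050
r104=1101000 pc3: +8 =1058
r105=1101001 pc4: +16 =1074
r106=1101010 pc4: +16 =1090
r107=1101011 pc5: +32 =1122
r108=1101100 pc4: +16 =1138
r109=1101101 pc5: +32 =1170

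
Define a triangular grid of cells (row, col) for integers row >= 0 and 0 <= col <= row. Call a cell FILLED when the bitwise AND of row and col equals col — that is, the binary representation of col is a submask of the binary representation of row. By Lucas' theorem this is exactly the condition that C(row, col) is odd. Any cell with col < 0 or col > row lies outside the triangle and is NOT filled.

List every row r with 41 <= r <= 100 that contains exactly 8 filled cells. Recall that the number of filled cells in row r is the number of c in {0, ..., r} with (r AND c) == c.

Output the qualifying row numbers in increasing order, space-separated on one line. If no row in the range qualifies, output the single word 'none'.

Row r has 2^popcount(r) filled cells, so we need popcount(r) = log2(8) = 3.
Scan r = 41..100 and keep those with exactly 3 one-bits:
r=41=101001 popcount=3 -> KEEP
r=42=101010 popcount=3 -> KEEP
r=43=101011 popcount=4 -> skip
r=44=101100 popcount=3 -> KEEP
r=45=101101 popcount=4 -> skip
r=46=101110 popcount=4 -> skip
r=47=101111 popcount=5 -> skip
r=48=110000 popcount=2 -> skip
r=49=110001 popcount=3 -> KEEP
r=50=110010 popcount=3 -> KEEP
r=51=110011 popcount=4 -> skip
r=52=110100 popcount=3 -> KEEP
r=53=110101 popcount=4 -> skip
r=54=110110 popcount=4 -> skip
r=55=110111 popcount=5 -> skip
r=56=111000 popcount=3 -> KEEP
r=57=111001 popcount=4 -> skip
r=58=111010 popcount=4 -> skip
r=59=111011 popcount=5 -> skip
r=60=111100 popcount=4 -> skip
r=61=111101 popcount=5 -> skip
r=62=111110 popcount=5 -> skip
r=63=111111 popcount=6 -> skip
r=64=1000000 popcount=1 -> skip
r=65=1000001 popcount=2 -> skip
r=66=1000010 popcount=2 -> skip
r=67=1000011 popcount=3 -> KEEP
r=68=1000100 popcount=2 -> skip
r=69=1000101 popcount=3 -> KEEP
r=70=1000110 popcount=3 -> KEEP
r=71=1000111 popcount=4 -> skip
r=72=1001000 popcount=2 -> skip
r=73=1001001 popcount=3 -> KEEP
r=74=1001010 popcount=3 -> KEEP
r=75=1001011 popcount=4 -> skip
r=76=1001100 popcount=3 -> KEEP
r=77=1001101 popcount=4 -> skip
r=78=1001110 popcount=4 -> skip
r=79=1001111 popcount=5 -> skip
r=80=1010000 popcount=2 -> skip
r=81=1010001 popcount=3 -> KEEP
r=82=1010010 popcount=3 -> KEEP
r=83=1010011 popcount=4 -> skip
r=84=1010100 popcount=3 -> KEEP
r=85=1010101 popcount=4 -> skip
r=86=1010110 popcount=4 -> skip
r=87=1010111 popcount=5 -> skip
r=88=1011000 popcount=3 -> KEEP
r=89=1011001 popcount=4 -> skip
r=90=1011010 popcount=4 -> skip
r=91=1011011 popcount=5 -> skip
r=92=1011100 popcount=4 -> skip
r=93=1011101 popcount=5 -> skip
r=94=1011110 popcount=5 -> skip
r=95=1011111 popcount=6 -> skip
r=96=1100000 popcount=2 -> skip
r=97=1100001 popcount=3 -> KEEP
r=98=1100010 popcount=3 -> KEEP
r=99=1100011 popcount=4 -> skip
r=100=1100100 popcount=3 -> KEEP
Kept rows: 41 42 44 49 50 52 56 67 69 70 73 74 76 81 82 84 88 97 98 100

Answer: 41 42 44 49 50 52 56 67 69 70 73 74 76 81 82 84 88 97 98 100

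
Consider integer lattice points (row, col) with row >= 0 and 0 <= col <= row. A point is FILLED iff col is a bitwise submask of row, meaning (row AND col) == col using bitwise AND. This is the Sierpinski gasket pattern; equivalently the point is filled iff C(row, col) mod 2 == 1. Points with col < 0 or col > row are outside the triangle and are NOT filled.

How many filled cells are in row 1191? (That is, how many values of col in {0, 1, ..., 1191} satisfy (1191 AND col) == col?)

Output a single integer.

Answer: 64

Derivation:
1191 in binary = 10010100111
popcount(1191) = number of 1-bits in 10010100111 = 6
A col c satisfies (1191 AND c) == c iff every set bit of c is also set in 1191; each of the 6 set bits of 1191 can independently be on or off in c.
count = 2^6 = 64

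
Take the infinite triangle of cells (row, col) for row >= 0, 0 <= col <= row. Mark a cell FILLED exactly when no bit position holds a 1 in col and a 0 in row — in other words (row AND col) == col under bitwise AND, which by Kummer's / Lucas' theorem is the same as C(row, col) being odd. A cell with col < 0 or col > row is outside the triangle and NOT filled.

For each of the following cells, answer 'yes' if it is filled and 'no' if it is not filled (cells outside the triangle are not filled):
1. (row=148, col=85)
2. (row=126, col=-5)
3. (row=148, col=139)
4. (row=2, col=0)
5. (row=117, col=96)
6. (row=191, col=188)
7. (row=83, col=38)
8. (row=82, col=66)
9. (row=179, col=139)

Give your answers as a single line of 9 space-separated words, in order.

(148,85): row=0b10010100, col=0b1010101, row AND col = 0b10100 = 20; 20 != 85 -> empty
(126,-5): col outside [0, 126] -> not filled
(148,139): row=0b10010100, col=0b10001011, row AND col = 0b10000000 = 128; 128 != 139 -> empty
(2,0): row=0b10, col=0b0, row AND col = 0b0 = 0; 0 == 0 -> filled
(117,96): row=0b1110101, col=0b1100000, row AND col = 0b1100000 = 96; 96 == 96 -> filled
(191,188): row=0b10111111, col=0b10111100, row AND col = 0b10111100 = 188; 188 == 188 -> filled
(83,38): row=0b1010011, col=0b100110, row AND col = 0b10 = 2; 2 != 38 -> empty
(82,66): row=0b1010010, col=0b1000010, row AND col = 0b1000010 = 66; 66 == 66 -> filled
(179,139): row=0b10110011, col=0b10001011, row AND col = 0b10000011 = 131; 131 != 139 -> empty

Answer: no no no yes yes yes no yes no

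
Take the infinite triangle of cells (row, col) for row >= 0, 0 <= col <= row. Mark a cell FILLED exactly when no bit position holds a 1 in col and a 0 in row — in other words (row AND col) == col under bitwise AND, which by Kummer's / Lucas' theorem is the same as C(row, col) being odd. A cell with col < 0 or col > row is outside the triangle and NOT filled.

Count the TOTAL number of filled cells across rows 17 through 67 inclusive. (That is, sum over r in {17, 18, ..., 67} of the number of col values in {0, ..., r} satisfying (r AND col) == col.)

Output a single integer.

r17=10001 pc2: +4 =4
r18=10010 pc2: +4 =8
r19=10011 pc3: +8 =16
r20=10100 pc2: +4 =20
r21=10101 pc3: +8 =28
r22=10110 pc3: +8 =36
r23=10111 pc4: +16 =52
r24=11000 pc2: +4 =56
r25=11001 pc3: +8 =64
r26=11010 pc3: +8 =72
r27=11011 pc4: +16 =88
r28=11100 pc3: +8 =96
r29=11101 pc4: +16 =112
r30=11110 pc4: +16 =128
r31=11111 pc5: +32 =160
r32=100000 pc1: +2 =162
r33=100001 pc2: +4 =166
r34=100010 pc2: +4 =170
r35=100011 pc3: +8 =178
r36=100100 pc2: +4 =182
r37=100101 pc3: +8 =190
r38=100110 pc3: +8 =198
r39=100111 pc4: +16 =214
r40=101000 pc2: +4 =218
r41=101001 pc3: +8 =226
r42=101010 pc3: +8 =234
r43=101011 pc4: +16 =250
r44=101100 pc3: +8 =258
r45=101101 pc4: +16 =274
r46=101110 pc4: +16 =290
r47=101111 pc5: +32 =322
r48=110000 pc2: +4 =326
r49=110001 pc3: +8 =334
r50=110010 pc3: +8 =342
r51=110011 pc4: +16 =358
r52=110100 pc3: +8 =366
r53=110101 pc4: +16 =382
r54=110110 pc4: +16 =398
r55=110111 pc5: +32 =430
r56=111000 pc3: +8 =438
r57=111001 pc4: +16 =454
r58=111010 pc4: +16 =470
r59=111011 pc5: +32 =502
r60=111100 pc4: +16 =518
r61=111101 pc5: +32 =550
r62=111110 pc5: +32 =582
r63=111111 pc6: +64 =646
r64=1000000 pc1: +2 =648
r65=1000001 pc2: +4 =652
r66=1000010 pc2: +4 =656
r67=1000011 pc3: +8 =664

Answer: 664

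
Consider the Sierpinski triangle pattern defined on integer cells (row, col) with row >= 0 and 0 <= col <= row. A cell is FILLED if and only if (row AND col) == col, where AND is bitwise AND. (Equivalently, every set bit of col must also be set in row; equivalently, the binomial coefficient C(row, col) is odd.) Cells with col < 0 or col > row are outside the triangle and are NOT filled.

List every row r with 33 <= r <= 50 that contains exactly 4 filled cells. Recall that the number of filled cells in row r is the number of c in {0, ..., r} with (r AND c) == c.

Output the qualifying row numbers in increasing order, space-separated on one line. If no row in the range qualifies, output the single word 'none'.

Answer: 33 34 36 40 48

Derivation:
Row r has 2^popcount(r) filled cells, so we need popcount(r) = log2(4) = 2.
Scan r = 33..50 and keep those with exactly 2 one-bits:
r=33=100001 popcount=2 -> KEEP
r=34=100010 popcount=2 -> KEEP
r=35=100011 popcount=3 -> skip
r=36=100100 popcount=2 -> KEEP
r=37=100101 popcount=3 -> skip
r=38=100110 popcount=3 -> skip
r=39=100111 popcount=4 -> skip
r=40=101000 popcount=2 -> KEEP
r=41=101001 popcount=3 -> skip
r=42=101010 popcount=3 -> skip
r=43=101011 popcount=4 -> skip
r=44=101100 popcount=3 -> skip
r=45=101101 popcount=4 -> skip
r=46=101110 popcount=4 -> skip
r=47=101111 popcount=5 -> skip
r=48=110000 popcount=2 -> KEEP
r=49=110001 popcount=3 -> skip
r=50=110010 popcount=3 -> skip
Kept rows: 33 34 36 40 48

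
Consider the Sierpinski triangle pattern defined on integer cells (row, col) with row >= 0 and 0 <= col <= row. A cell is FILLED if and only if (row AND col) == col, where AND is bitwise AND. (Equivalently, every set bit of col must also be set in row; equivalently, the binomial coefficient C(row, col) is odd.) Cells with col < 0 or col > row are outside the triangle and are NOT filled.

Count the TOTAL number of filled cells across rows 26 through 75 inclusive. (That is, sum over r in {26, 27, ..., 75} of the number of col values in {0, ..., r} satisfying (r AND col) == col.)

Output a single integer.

Answer: 672

Derivation:
r26=11010 pc3: +8 =8
r27=11011 pc4: +16 =24
r28=11100 pc3: +8 =32
r29=11101 pc4: +16 =48
r30=11110 pc4: +16 =64
r31=11111 pc5: +32 =96
r32=100000 pc1: +2 =98
r33=100001 pc2: +4 =102
r34=100010 pc2: +4 =106
r35=100011 pc3: +8 =114
r36=100100 pc2: +4 =118
r37=100101 pc3: +8 =126
r38=100110 pc3: +8 =134
r39=100111 pc4: +16 =150
r40=101000 pc2: +4 =154
r41=101001 pc3: +8 =162
r42=101010 pc3: +8 =170
r43=101011 pc4: +16 =186
r44=101100 pc3: +8 =194
r45=101101 pc4: +16 =210
r46=101110 pc4: +16 =226
r47=101111 pc5: +32 =258
r48=110000 pc2: +4 =262
r49=110001 pc3: +8 =270
r50=110010 pc3: +8 =278
r51=110011 pc4: +16 =294
r52=110100 pc3: +8 =302
r53=110101 pc4: +16 =318
r54=110110 pc4: +16 =334
r55=110111 pc5: +32 =366
r56=111000 pc3: +8 =374
r57=111001 pc4: +16 =390
r58=111010 pc4: +16 =406
r59=111011 pc5: +32 =438
r60=111100 pc4: +16 =454
r61=111101 pc5: +32 =486
r62=111110 pc5: +32 =518
r63=111111 pc6: +64 =582
r64=1000000 pc1: +2 =584
r65=1000001 pc2: +4 =588
r66=1000010 pc2: +4 =592
r67=1000011 pc3: +8 =600
r68=1000100 pc2: +4 =604
r69=1000101 pc3: +8 =612
r70=1000110 pc3: +8 =620
r71=1000111 pc4: +16 =636
r72=1001000 pc2: +4 =640
r73=1001001 pc3: +8 =648
r74=1001010 pc3: +8 =656
r75=1001011 pc4: +16 =672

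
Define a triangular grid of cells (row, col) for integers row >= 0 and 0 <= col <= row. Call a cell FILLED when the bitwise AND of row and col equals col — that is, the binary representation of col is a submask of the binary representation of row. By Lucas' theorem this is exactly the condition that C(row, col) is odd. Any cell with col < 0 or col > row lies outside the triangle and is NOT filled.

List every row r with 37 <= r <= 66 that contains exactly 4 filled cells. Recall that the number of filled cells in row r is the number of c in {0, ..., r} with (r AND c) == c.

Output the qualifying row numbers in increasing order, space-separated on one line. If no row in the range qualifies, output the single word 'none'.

Answer: 40 48 65 66

Derivation:
Row r has 2^popcount(r) filled cells, so we need popcount(r) = log2(4) = 2.
Scan r = 37..66 and keep those with exactly 2 one-bits:
r=37=100101 popcount=3 -> skip
r=38=100110 popcount=3 -> skip
r=39=100111 popcount=4 -> skip
r=40=101000 popcount=2 -> KEEP
r=41=101001 popcount=3 -> skip
r=42=101010 popcount=3 -> skip
r=43=101011 popcount=4 -> skip
r=44=101100 popcount=3 -> skip
r=45=101101 popcount=4 -> skip
r=46=101110 popcount=4 -> skip
r=47=101111 popcount=5 -> skip
r=48=110000 popcount=2 -> KEEP
r=49=110001 popcount=3 -> skip
r=50=110010 popcount=3 -> skip
r=51=110011 popcount=4 -> skip
r=52=110100 popcount=3 -> skip
r=53=110101 popcount=4 -> skip
r=54=110110 popcount=4 -> skip
r=55=110111 popcount=5 -> skip
r=56=111000 popcount=3 -> skip
r=57=111001 popcount=4 -> skip
r=58=111010 popcount=4 -> skip
r=59=111011 popcount=5 -> skip
r=60=111100 popcount=4 -> skip
r=61=111101 popcount=5 -> skip
r=62=111110 popcount=5 -> skip
r=63=111111 popcount=6 -> skip
r=64=1000000 popcount=1 -> skip
r=65=1000001 popcount=2 -> KEEP
r=66=1000010 popcount=2 -> KEEP
Kept rows: 40 48 65 66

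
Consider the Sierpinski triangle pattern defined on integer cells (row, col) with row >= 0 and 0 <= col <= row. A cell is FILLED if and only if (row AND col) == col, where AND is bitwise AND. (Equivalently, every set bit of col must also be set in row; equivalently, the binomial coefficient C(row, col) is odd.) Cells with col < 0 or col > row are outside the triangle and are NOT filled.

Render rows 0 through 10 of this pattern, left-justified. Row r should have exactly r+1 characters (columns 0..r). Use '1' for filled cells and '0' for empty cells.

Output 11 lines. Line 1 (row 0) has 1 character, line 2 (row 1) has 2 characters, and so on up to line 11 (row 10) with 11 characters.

r0=0: 1
r1=1: 11
r2=10: 101
r3=11: 1111
r4=100: 10001
r5=101: 110011
r6=110: 1010101
r7=111: 11111111
r8=1000: 100000001
r9=1001: 1100000011
r10=1010: 10100000101

Answer: 1
11
101
1111
10001
110011
1010101
11111111
100000001
1100000011
10100000101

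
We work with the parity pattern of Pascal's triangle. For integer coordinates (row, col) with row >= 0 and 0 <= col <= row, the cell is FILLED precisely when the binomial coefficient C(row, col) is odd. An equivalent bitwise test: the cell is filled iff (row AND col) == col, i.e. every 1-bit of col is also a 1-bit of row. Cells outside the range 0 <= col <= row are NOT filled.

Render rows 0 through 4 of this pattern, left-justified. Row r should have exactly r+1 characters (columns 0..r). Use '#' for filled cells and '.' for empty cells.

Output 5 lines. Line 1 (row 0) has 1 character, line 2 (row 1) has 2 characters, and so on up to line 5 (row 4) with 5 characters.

r0=0: #
r1=1: ##
r2=10: #.#
r3=11: ####
r4=100: #...#

Answer: #
##
#.#
####
#...#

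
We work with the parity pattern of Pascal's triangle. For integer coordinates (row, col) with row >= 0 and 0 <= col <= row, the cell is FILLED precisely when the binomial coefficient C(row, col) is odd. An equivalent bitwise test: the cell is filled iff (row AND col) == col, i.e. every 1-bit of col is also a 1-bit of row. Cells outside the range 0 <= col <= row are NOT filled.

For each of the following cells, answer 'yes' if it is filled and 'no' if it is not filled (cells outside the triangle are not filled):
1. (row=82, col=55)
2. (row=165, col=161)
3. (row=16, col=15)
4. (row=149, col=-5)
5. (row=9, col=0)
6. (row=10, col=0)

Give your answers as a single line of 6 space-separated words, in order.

(82,55): row=0b1010010, col=0b110111, row AND col = 0b10010 = 18; 18 != 55 -> empty
(165,161): row=0b10100101, col=0b10100001, row AND col = 0b10100001 = 161; 161 == 161 -> filled
(16,15): row=0b10000, col=0b1111, row AND col = 0b0 = 0; 0 != 15 -> empty
(149,-5): col outside [0, 149] -> not filled
(9,0): row=0b1001, col=0b0, row AND col = 0b0 = 0; 0 == 0 -> filled
(10,0): row=0b1010, col=0b0, row AND col = 0b0 = 0; 0 == 0 -> filled

Answer: no yes no no yes yes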